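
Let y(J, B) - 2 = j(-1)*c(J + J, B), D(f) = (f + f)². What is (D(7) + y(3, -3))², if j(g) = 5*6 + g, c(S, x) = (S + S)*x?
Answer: 715716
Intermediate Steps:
c(S, x) = 2*S*x (c(S, x) = (2*S)*x = 2*S*x)
j(g) = 30 + g
D(f) = 4*f² (D(f) = (2*f)² = 4*f²)
y(J, B) = 2 + 116*B*J (y(J, B) = 2 + (30 - 1)*(2*(J + J)*B) = 2 + 29*(2*(2*J)*B) = 2 + 29*(4*B*J) = 2 + 116*B*J)
(D(7) + y(3, -3))² = (4*7² + (2 + 116*(-3)*3))² = (4*49 + (2 - 1044))² = (196 - 1042)² = (-846)² = 715716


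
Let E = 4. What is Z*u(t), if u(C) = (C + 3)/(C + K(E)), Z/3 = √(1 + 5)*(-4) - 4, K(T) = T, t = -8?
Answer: -15 - 15*√6 ≈ -51.742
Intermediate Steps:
Z = -12 - 12*√6 (Z = 3*(√(1 + 5)*(-4) - 4) = 3*(√6*(-4) - 4) = 3*(-4*√6 - 4) = 3*(-4 - 4*√6) = -12 - 12*√6 ≈ -41.394)
u(C) = (3 + C)/(4 + C) (u(C) = (C + 3)/(C + 4) = (3 + C)/(4 + C))
Z*u(t) = (-12 - 12*√6)*((3 - 8)/(4 - 8)) = (-12 - 12*√6)*(-5/(-4)) = (-12 - 12*√6)*(-¼*(-5)) = (-12 - 12*√6)*(5/4) = -15 - 15*√6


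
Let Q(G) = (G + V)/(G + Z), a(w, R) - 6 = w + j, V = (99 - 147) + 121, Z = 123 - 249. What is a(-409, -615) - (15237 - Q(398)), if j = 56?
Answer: -4238377/272 ≈ -15582.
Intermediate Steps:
Z = -126
V = 73 (V = -48 + 121 = 73)
a(w, R) = 62 + w (a(w, R) = 6 + (w + 56) = 6 + (56 + w) = 62 + w)
Q(G) = (73 + G)/(-126 + G) (Q(G) = (G + 73)/(G - 126) = (73 + G)/(-126 + G))
a(-409, -615) - (15237 - Q(398)) = (62 - 409) - (15237 - (73 + 398)/(-126 + 398)) = -347 - (15237 - 471/272) = -347 - 1*4143993/272 = -347 - 4143993/272 = -4238377/272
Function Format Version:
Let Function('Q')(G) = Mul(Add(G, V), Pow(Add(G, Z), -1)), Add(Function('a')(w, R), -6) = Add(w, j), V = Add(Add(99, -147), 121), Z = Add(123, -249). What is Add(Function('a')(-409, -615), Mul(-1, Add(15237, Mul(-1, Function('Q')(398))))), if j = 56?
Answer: Rational(-4238377, 272) ≈ -15582.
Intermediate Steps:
Z = -126
V = 73 (V = Add(-48, 121) = 73)
Function('a')(w, R) = Add(62, w) (Function('a')(w, R) = Add(6, Add(w, 56)) = Add(6, Add(56, w)) = Add(62, w))
Function('Q')(G) = Mul(Pow(Add(-126, G), -1), Add(73, G)) (Function('Q')(G) = Mul(Add(G, 73), Pow(Add(G, -126), -1)) = Mul(Add(73, G), Pow(Add(-126, G), -1)) = Mul(Pow(Add(-126, G), -1), Add(73, G)))
Add(Function('a')(-409, -615), Mul(-1, Add(15237, Mul(-1, Function('Q')(398))))) = Add(Add(62, -409), Mul(-1, Add(15237, Mul(-1, Mul(Pow(Add(-126, 398), -1), Add(73, 398)))))) = Add(-347, Mul(-1, Add(15237, Mul(-1, Mul(Pow(272, -1), 471))))) = Add(-347, Mul(-1, Add(15237, Mul(-1, Mul(Rational(1, 272), 471))))) = Add(-347, Mul(-1, Add(15237, Mul(-1, Rational(471, 272))))) = Add(-347, Mul(-1, Add(15237, Rational(-471, 272)))) = Add(-347, Mul(-1, Rational(4143993, 272))) = Add(-347, Rational(-4143993, 272)) = Rational(-4238377, 272)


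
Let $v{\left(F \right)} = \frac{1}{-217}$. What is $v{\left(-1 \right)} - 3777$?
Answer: $- \frac{819610}{217} \approx -3777.0$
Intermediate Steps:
$v{\left(F \right)} = - \frac{1}{217}$
$v{\left(-1 \right)} - 3777 = - \frac{1}{217} - 3777 = - \frac{819610}{217}$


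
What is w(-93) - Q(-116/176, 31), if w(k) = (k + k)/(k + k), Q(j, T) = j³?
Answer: 109573/85184 ≈ 1.2863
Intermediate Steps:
w(k) = 1 (w(k) = (2*k)/((2*k)) = (2*k)*(1/(2*k)) = 1)
w(-93) - Q(-116/176, 31) = 1 - (-116/176)³ = 1 - (-116*1/176)³ = 1 - (-29/44)³ = 1 - 1*(-24389/85184) = 1 + 24389/85184 = 109573/85184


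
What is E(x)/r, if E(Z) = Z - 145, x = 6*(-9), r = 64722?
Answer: -199/64722 ≈ -0.0030747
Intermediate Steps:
x = -54
E(Z) = -145 + Z
E(x)/r = (-145 - 54)/64722 = -199*1/64722 = -199/64722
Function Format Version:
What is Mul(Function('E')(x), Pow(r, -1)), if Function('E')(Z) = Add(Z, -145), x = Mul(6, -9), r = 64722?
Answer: Rational(-199, 64722) ≈ -0.0030747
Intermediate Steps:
x = -54
Function('E')(Z) = Add(-145, Z)
Mul(Function('E')(x), Pow(r, -1)) = Mul(Add(-145, -54), Pow(64722, -1)) = Mul(-199, Rational(1, 64722)) = Rational(-199, 64722)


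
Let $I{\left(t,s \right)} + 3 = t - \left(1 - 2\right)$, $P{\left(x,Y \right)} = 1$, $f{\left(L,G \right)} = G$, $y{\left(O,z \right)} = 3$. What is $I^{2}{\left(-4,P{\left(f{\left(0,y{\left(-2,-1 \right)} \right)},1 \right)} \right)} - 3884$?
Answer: $-3848$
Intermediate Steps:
$I{\left(t,s \right)} = -2 + t$ ($I{\left(t,s \right)} = -3 - \left(1 - 2 - t\right) = -3 + \left(t - \left(1 - 2\right)\right) = -3 + \left(t - -1\right) = -3 + \left(t + 1\right) = -3 + \left(1 + t\right) = -2 + t$)
$I^{2}{\left(-4,P{\left(f{\left(0,y{\left(-2,-1 \right)} \right)},1 \right)} \right)} - 3884 = \left(-2 - 4\right)^{2} - 3884 = \left(-6\right)^{2} - 3884 = 36 - 3884 = -3848$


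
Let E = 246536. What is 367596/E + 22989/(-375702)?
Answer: 2759144506/1929668089 ≈ 1.4299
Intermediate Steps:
367596/E + 22989/(-375702) = 367596/246536 + 22989/(-375702) = 367596*(1/246536) + 22989*(-1/375702) = 91899/61634 - 7663/125234 = 2759144506/1929668089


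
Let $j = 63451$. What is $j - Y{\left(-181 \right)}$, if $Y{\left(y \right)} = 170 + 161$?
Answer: $63120$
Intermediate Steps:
$Y{\left(y \right)} = 331$
$j - Y{\left(-181 \right)} = 63451 - 331 = 63120$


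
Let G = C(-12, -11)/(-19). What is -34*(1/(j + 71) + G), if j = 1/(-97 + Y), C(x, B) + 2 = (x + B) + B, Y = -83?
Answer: -15757776/242801 ≈ -64.900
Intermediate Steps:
C(x, B) = -2 + x + 2*B (C(x, B) = -2 + ((x + B) + B) = -2 + ((B + x) + B) = -2 + (x + 2*B) = -2 + x + 2*B)
G = 36/19 (G = (-2 - 12 + 2*(-11))/(-19) = (-2 - 12 - 22)*(-1/19) = -36*(-1/19) = 36/19 ≈ 1.8947)
j = -1/180 (j = 1/(-97 - 83) = 1/(-180) = -1/180 ≈ -0.0055556)
-34*(1/(j + 71) + G) = -34*(1/(-1/180 + 71) + 36/19) = -34*(1/(12779/180) + 36/19) = -34*(180/12779 + 36/19) = -34*463464/242801 = -15757776/242801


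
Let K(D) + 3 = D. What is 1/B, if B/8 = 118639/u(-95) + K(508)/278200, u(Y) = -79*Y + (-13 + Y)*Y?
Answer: 4942223/264114729 ≈ 0.018712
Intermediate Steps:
u(Y) = -79*Y + Y*(-13 + Y)
K(D) = -3 + D
B = 264114729/4942223 (B = 8*(118639/((-95*(-92 - 95))) + (-3 + 508)/278200) = 8*(118639/((-95*(-187))) + 505*(1/278200)) = 8*(118639/17765 + 101/55640) = 8*(264114729/39537784) = 264114729/4942223 ≈ 53.440)
1/B = 1/(264114729/4942223) = 4942223/264114729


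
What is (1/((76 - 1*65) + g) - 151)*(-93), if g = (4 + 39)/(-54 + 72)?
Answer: 3382689/241 ≈ 14036.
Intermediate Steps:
g = 43/18 ≈ 2.3889
(1/((76 - 1*65) + g) - 151)*(-93) = (1/((76 - 1*65) + 43/18) - 151)*(-93) = (1/((76 - 65) + 43/18) - 151)*(-93) = (1/(11 + 43/18) - 151)*(-93) = (1/(241/18) - 151)*(-93) = (18/241 - 151)*(-93) = -36373/241*(-93) = 3382689/241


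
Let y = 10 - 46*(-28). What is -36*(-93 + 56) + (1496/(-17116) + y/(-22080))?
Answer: 5719726099/4294560 ≈ 1331.9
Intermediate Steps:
y = 1298 (y = 10 + 1288 = 1298)
-36*(-93 + 56) + (1496/(-17116) + y/(-22080)) = -36*(-93 + 56) + (1496/(-17116) + 1298/(-22080)) = -36*(-37) + (1496*(-1/17116) + 1298*(-1/22080)) = 1332 + (-34/389 - 649/11040) = 1332 - 627821/4294560 = 5719726099/4294560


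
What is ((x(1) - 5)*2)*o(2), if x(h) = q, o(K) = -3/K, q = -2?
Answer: 21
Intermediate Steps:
x(h) = -2
((x(1) - 5)*2)*o(2) = ((-2 - 5)*2)*(-3/2) = (-7*2)*(-3*1/2) = -14*(-3/2) = 21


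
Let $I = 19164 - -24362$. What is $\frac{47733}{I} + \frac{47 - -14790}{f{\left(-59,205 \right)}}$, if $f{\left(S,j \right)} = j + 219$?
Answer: $\frac{47573861}{1318216} \approx 36.09$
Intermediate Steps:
$f{\left(S,j \right)} = 219 + j$
$I = 43526$ ($I = 19164 + 24362 = 43526$)
$\frac{47733}{I} + \frac{47 - -14790}{f{\left(-59,205 \right)}} = \frac{47733}{43526} + \frac{47 - -14790}{219 + 205} = 47733 \cdot \frac{1}{43526} + \frac{47 + 14790}{424} = \frac{6819}{6218} + 14837 \cdot \frac{1}{424} = \frac{6819}{6218} + \frac{14837}{424} = \frac{47573861}{1318216}$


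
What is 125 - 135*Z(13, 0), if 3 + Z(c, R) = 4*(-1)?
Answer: 1070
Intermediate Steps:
Z(c, R) = -7 (Z(c, R) = -3 + 4*(-1) = -3 - 4 = -7)
125 - 135*Z(13, 0) = 125 - 135*(-7) = 125 + 945 = 1070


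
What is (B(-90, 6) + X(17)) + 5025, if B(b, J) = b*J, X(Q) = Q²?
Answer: 4774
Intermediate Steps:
B(b, J) = J*b
(B(-90, 6) + X(17)) + 5025 = (6*(-90) + 17²) + 5025 = (-540 + 289) + 5025 = -251 + 5025 = 4774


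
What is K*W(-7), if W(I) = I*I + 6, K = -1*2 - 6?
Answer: -440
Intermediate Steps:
K = -8 (K = -2 - 6 = -8)
W(I) = 6 + I² (W(I) = I² + 6 = 6 + I²)
K*W(-7) = -8*(6 + (-7)²) = -8*(6 + 49) = -8*55 = -440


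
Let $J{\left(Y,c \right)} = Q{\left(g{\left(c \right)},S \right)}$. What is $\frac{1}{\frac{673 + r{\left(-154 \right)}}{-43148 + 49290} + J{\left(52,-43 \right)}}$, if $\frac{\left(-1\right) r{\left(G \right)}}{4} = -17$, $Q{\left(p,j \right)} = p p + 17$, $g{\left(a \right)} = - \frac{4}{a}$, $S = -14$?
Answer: $\frac{11356558}{194529867} \approx 0.05838$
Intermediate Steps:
$Q{\left(p,j \right)} = 17 + p^{2}$ ($Q{\left(p,j \right)} = p^{2} + 17 = 17 + p^{2}$)
$r{\left(G \right)} = 68$ ($r{\left(G \right)} = \left(-4\right) \left(-17\right) = 68$)
$J{\left(Y,c \right)} = 17 + \frac{16}{c^{2}}$ ($J{\left(Y,c \right)} = 17 + \left(- \frac{4}{c}\right)^{2} = 17 + \frac{16}{c^{2}}$)
$\frac{1}{\frac{673 + r{\left(-154 \right)}}{-43148 + 49290} + J{\left(52,-43 \right)}} = \frac{1}{\frac{673 + 68}{-43148 + 49290} + \left(17 + \frac{16}{1849}\right)} = \frac{1}{\frac{741}{6142} + \left(17 + 16 \cdot \frac{1}{1849}\right)} = \frac{1}{741 \cdot \frac{1}{6142} + \left(17 + \frac{16}{1849}\right)} = \frac{1}{\frac{741}{6142} + \frac{31449}{1849}} = \frac{1}{\frac{194529867}{11356558}} = \frac{11356558}{194529867}$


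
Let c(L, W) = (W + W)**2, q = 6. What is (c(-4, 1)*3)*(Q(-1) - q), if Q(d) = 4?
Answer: -24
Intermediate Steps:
c(L, W) = 4*W**2 (c(L, W) = (2*W)**2 = 4*W**2)
(c(-4, 1)*3)*(Q(-1) - q) = ((4*1**2)*3)*(4 - 1*6) = ((4*1)*3)*(4 - 6) = (4*3)*(-2) = 12*(-2) = -24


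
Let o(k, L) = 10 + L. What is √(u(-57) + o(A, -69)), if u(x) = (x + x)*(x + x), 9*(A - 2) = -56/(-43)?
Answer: √12937 ≈ 113.74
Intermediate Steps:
A = 830/387 (A = 2 + (-56/(-43))/9 = 2 + (-56*(-1/43))/9 = 2 + (⅑)*(56/43) = 2 + 56/387 = 830/387 ≈ 2.1447)
u(x) = 4*x² (u(x) = (2*x)*(2*x) = 4*x²)
√(u(-57) + o(A, -69)) = √(4*(-57)² + (10 - 69)) = √(4*3249 - 59) = √(12996 - 59) = √12937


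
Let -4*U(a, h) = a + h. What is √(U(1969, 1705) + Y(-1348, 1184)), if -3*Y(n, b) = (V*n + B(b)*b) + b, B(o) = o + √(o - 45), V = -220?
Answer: √(-20428266 - 14208*√1139)/6 ≈ 762.08*I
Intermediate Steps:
B(o) = o + √(-45 + o)
U(a, h) = -a/4 - h/4 (U(a, h) = -(a + h)/4 = -a/4 - h/4)
Y(n, b) = -b/3 + 220*n/3 - b*(b + √(-45 + b))/3 (Y(n, b) = -((-220*n + (b + √(-45 + b))*b) + b)/3 = -((-220*n + b*(b + √(-45 + b))) + b)/3 = -(b - 220*n + b*(b + √(-45 + b)))/3 = -b/3 + 220*n/3 - b*(b + √(-45 + b))/3)
√(U(1969, 1705) + Y(-1348, 1184)) = √((-¼*1969 - ¼*1705) + (-⅓*1184 + (220/3)*(-1348) - ⅓*1184*(1184 + √(-45 + 1184)))) = √((-1969/4 - 1705/4) + (-1184/3 - 296560/3 - ⅓*1184*(1184 + √1139))) = √(-1837/2 + (-1184/3 - 296560/3 + (-1401856/3 - 1184*√1139/3))) = √(-1837/2 + (-1699600/3 - 1184*√1139/3)) = √(-3404711/6 - 1184*√1139/3)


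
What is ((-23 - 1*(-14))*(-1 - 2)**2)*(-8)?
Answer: 648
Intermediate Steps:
((-23 - 1*(-14))*(-1 - 2)**2)*(-8) = ((-23 + 14)*(-3)**2)*(-8) = -9*9*(-8) = -81*(-8) = 648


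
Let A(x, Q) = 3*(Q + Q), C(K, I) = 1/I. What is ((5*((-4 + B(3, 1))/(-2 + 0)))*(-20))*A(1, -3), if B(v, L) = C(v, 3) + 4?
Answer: -300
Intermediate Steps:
A(x, Q) = 6*Q (A(x, Q) = 3*(2*Q) = 6*Q)
B(v, L) = 13/3 (B(v, L) = 1/3 + 4 = 13/3)
((5*((-4 + B(3, 1))/(-2 + 0)))*(-20))*A(1, -3) = ((5*((-4 + 13/3)/(-2 + 0)))*(-20))*(6*(-3)) = ((5*((1/3)/(-2)))*(-20))*(-18) = ((5*((1/3)*(-1/2)))*(-20))*(-18) = ((5*(-1/6))*(-20))*(-18) = -5/6*(-20)*(-18) = (50/3)*(-18) = -300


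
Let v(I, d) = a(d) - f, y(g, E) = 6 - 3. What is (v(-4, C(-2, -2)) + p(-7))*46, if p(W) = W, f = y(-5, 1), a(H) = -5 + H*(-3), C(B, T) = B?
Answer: -414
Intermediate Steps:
a(H) = -5 - 3*H
y(g, E) = 3
f = 3
v(I, d) = -8 - 3*d (v(I, d) = (-5 - 3*d) - 1*3 = (-5 - 3*d) - 3 = -8 - 3*d)
(v(-4, C(-2, -2)) + p(-7))*46 = ((-8 - 3*(-2)) - 7)*46 = ((-8 + 6) - 7)*46 = (-2 - 7)*46 = -9*46 = -414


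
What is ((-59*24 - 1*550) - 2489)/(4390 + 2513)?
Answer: -495/767 ≈ -0.64537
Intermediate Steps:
((-59*24 - 1*550) - 2489)/(4390 + 2513) = ((-1416 - 550) - 2489)/6903 = (-1966 - 2489)*(1/6903) = -4455*1/6903 = -495/767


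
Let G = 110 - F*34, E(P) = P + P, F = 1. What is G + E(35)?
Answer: 146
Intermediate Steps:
E(P) = 2*P
G = 76 (G = 110 - 34 = 76)
G + E(35) = 76 + 2*35 = 76 + 70 = 146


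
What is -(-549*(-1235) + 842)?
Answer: -678857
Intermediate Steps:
-(-549*(-1235) + 842) = -(678015 + 842) = -1*678857 = -678857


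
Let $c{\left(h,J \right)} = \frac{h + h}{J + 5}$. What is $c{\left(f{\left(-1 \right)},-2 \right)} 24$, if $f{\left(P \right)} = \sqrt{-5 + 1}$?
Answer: $32 i \approx 32.0 i$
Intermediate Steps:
$f{\left(P \right)} = 2 i$ ($f{\left(P \right)} = \sqrt{-4} = 2 i$)
$c{\left(h,J \right)} = \frac{2 h}{5 + J}$
$c{\left(f{\left(-1 \right)},-2 \right)} 24 = \frac{2 \cdot 2 i}{5 - 2} \cdot 24 = \frac{2 \cdot 2 i}{3} \cdot 24 = 2 \cdot 2 i \frac{1}{3} \cdot 24 = \frac{4 i}{3} \cdot 24 = 32 i$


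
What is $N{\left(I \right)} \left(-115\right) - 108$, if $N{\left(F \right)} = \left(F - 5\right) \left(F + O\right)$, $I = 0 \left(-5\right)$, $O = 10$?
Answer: $5642$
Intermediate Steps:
$I = 0$
$N{\left(F \right)} = \left(-5 + F\right) \left(10 + F\right)$ ($N{\left(F \right)} = \left(F - 5\right) \left(F + 10\right) = \left(-5 + F\right) \left(10 + F\right)$)
$N{\left(I \right)} \left(-115\right) - 108 = \left(-50 + 0^{2} + 5 \cdot 0\right) \left(-115\right) - 108 = \left(-50 + 0 + 0\right) \left(-115\right) - 108 = \left(-50\right) \left(-115\right) - 108 = 5750 - 108 = 5642$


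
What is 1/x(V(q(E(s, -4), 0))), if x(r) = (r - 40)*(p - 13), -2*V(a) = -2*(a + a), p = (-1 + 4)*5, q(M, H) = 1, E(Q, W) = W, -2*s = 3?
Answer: -1/76 ≈ -0.013158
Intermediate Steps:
s = -3/2 (s = -½*3 = -3/2 ≈ -1.5000)
p = 15 (p = 3*5 = 15)
V(a) = 2*a (V(a) = -(-1)*(a + a) = -(-1)*2*a = -(-2)*a = 2*a)
x(r) = -80 + 2*r (x(r) = (r - 40)*(15 - 13) = (-40 + r)*2 = -80 + 2*r)
1/x(V(q(E(s, -4), 0))) = 1/(-80 + 2*(2*1)) = 1/(-80 + 2*2) = 1/(-80 + 4) = 1/(-76) = -1/76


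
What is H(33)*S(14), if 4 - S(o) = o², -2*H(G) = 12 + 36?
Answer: 4608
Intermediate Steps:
H(G) = -24 (H(G) = -(12 + 36)/2 = -½*48 = -24)
S(o) = 4 - o²
H(33)*S(14) = -24*(4 - 1*14²) = -24*(4 - 1*196) = -24*(4 - 196) = -24*(-192) = 4608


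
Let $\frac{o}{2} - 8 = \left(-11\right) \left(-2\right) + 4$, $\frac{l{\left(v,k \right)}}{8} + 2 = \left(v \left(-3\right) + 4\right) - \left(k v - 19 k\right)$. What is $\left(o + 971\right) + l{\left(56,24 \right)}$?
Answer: $-7393$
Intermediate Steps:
$l{\left(v,k \right)} = 16 - 24 v + 152 k - 8 k v$ ($l{\left(v,k \right)} = -16 + 8 \left(\left(v \left(-3\right) + 4\right) - \left(k v - 19 k\right)\right) = -16 + 8 \left(\left(- 3 v + 4\right) - \left(- 19 k + k v\right)\right) = -16 + 8 \left(\left(4 - 3 v\right) - \left(- 19 k + k v\right)\right) = -16 + 8 \left(4 - 3 v + 19 k - k v\right) = -16 - \left(-32 - 152 k + 24 v + 8 k v\right) = 16 - 24 v + 152 k - 8 k v$)
$o = 68$ ($o = 16 + 2 \left(\left(-11\right) \left(-2\right) + 4\right) = 16 + 2 \left(22 + 4\right) = 16 + 2 \cdot 26 = 16 + 52 = 68$)
$\left(o + 971\right) + l{\left(56,24 \right)} = \left(68 + 971\right) + \left(16 - 1344 + 152 \cdot 24 - 192 \cdot 56\right) = 1039 + \left(16 - 1344 + 3648 - 10752\right) = 1039 - 8432 = -7393$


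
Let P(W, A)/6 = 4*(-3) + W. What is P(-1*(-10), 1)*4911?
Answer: -58932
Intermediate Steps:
P(W, A) = -72 + 6*W (P(W, A) = 6*(4*(-3) + W) = 6*(-12 + W) = -72 + 6*W)
P(-1*(-10), 1)*4911 = (-72 + 6*(-1*(-10)))*4911 = (-72 + 6*10)*4911 = (-72 + 60)*4911 = -12*4911 = -58932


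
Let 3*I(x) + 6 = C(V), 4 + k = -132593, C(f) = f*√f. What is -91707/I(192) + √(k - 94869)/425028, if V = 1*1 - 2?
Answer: 1650726/37 - 275121*I/37 + I*√25274/141676 ≈ 44614.0 - 7435.7*I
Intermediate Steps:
V = -1 (V = 1 - 2 = -1)
C(f) = f^(3/2)
k = -132597 (k = -4 - 132593 = -132597)
I(x) = -2 - I/3 (I(x) = -2 + (-1)^(3/2)/3 = -2 + (-I)/3 = -2 - I/3)
-91707/I(192) + √(k - 94869)/425028 = -91707*9*(-2 + I/3)/37 + √(-132597 - 94869)/425028 = -825363*(-2 + I/3)/37 + √(-227466)*(1/425028) = -825363*(-2 + I/3)/37 + (3*I*√25274)*(1/425028) = -825363*(-2 + I/3)/37 + I*√25274/141676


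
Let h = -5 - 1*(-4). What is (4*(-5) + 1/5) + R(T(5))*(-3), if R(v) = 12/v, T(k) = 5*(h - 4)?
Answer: -459/25 ≈ -18.360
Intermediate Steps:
h = -1 (h = -5 + 4 = -1)
T(k) = -25 (T(k) = 5*(-1 - 4) = 5*(-5) = -25)
(4*(-5) + 1/5) + R(T(5))*(-3) = (4*(-5) + 1/5) + (12/(-25))*(-3) = (-20 + ⅕) + (12*(-1/25))*(-3) = -99/5 - 12/25*(-3) = -99/5 + 36/25 = -459/25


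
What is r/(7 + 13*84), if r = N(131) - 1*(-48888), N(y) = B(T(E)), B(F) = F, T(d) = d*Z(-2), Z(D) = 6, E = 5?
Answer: 48918/1099 ≈ 44.511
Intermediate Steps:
T(d) = 6*d (T(d) = d*6 = 6*d)
N(y) = 30 (N(y) = 6*5 = 30)
r = 48918 (r = 30 - 1*(-48888) = 30 + 48888 = 48918)
r/(7 + 13*84) = 48918/(7 + 13*84) = 48918/(7 + 1092) = 48918/1099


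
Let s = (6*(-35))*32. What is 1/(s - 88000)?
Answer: -1/94720 ≈ -1.0557e-5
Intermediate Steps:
s = -6720 (s = -210*32 = -6720)
1/(s - 88000) = 1/(-6720 - 88000) = 1/(-94720) = -1/94720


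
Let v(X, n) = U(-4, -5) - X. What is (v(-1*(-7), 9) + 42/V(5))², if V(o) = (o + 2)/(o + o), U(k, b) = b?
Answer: 2304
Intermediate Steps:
V(o) = (2 + o)/(2*o) (V(o) = (2 + o)/((2*o)) = (2 + o)*(1/(2*o)) = (2 + o)/(2*o))
v(X, n) = -5 - X
(v(-1*(-7), 9) + 42/V(5))² = ((-5 - (-1)*(-7)) + 42/(((½)*(2 + 5)/5)))² = ((-5 - 1*7) + 42/(((½)*(⅕)*7)))² = ((-5 - 7) + 42/(7/10))² = (-12 + 42*(10/7))² = (-12 + 60)² = 48² = 2304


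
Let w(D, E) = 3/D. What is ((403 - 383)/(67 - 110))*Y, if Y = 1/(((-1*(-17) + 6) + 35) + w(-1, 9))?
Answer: -4/473 ≈ -0.0084567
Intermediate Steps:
Y = 1/55 (Y = 1/(((-1*(-17) + 6) + 35) + 3/(-1)) = 1/(((17 + 6) + 35) + 3*(-1)) = 1/((23 + 35) - 3) = 1/(58 - 3) = 1/55 ≈ 0.018182)
((403 - 383)/(67 - 110))*Y = ((403 - 383)/(67 - 110))*(1/55) = (20/(-43))*(1/55) = (20*(-1/43))*(1/55) = -20/43*1/55 = -4/473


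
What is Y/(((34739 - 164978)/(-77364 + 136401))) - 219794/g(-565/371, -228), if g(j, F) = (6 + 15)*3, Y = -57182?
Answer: 20450337164/911673 ≈ 22432.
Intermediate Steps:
g(j, F) = 63 (g(j, F) = 21*3 = 63)
Y/(((34739 - 164978)/(-77364 + 136401))) - 219794/g(-565/371, -228) = -57182*(-77364 + 136401)/(34739 - 164978) - 219794/63 = -57182/((-130239/59037)) - 219794*1/63 = -57182/((-130239*1/59037)) - 219794/63 = -57182/(-43413/19679) - 219794/63 = -57182*(-19679/43413) - 219794/63 = 1125284578/43413 - 219794/63 = 20450337164/911673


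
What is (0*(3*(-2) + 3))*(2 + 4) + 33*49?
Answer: 1617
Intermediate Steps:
(0*(3*(-2) + 3))*(2 + 4) + 33*49 = (0*(-6 + 3))*6 + 1617 = (0*(-3))*6 + 1617 = 0*6 + 1617 = 0 + 1617 = 1617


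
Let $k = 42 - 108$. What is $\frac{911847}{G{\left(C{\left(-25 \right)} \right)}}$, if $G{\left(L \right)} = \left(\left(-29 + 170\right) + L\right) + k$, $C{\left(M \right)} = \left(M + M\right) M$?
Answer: $\frac{911847}{1325} \approx 688.19$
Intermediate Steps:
$C{\left(M \right)} = 2 M^{2}$ ($C{\left(M \right)} = 2 M M = 2 M^{2}$)
$k = -66$ ($k = 42 - 108 = -66$)
$G{\left(L \right)} = 75 + L$ ($G{\left(L \right)} = \left(\left(-29 + 170\right) + L\right) - 66 = \left(141 + L\right) - 66 = 75 + L$)
$\frac{911847}{G{\left(C{\left(-25 \right)} \right)}} = \frac{911847}{75 + 2 \left(-25\right)^{2}} = \frac{911847}{75 + 2 \cdot 625} = \frac{911847}{75 + 1250} = \frac{911847}{1325}$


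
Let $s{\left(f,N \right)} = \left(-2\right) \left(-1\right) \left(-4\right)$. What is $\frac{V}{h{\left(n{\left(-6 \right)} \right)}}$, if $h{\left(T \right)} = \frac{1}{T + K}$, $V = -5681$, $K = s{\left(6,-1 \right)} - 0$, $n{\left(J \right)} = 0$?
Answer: $45448$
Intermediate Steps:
$s{\left(f,N \right)} = -8$ ($s{\left(f,N \right)} = 2 \left(-4\right) = -8$)
$K = -8$ ($K = -8 - 0 = -8 + 0 = -8$)
$h{\left(T \right)} = \frac{1}{-8 + T}$ ($h{\left(T \right)} = \frac{1}{T - 8} = \frac{1}{-8 + T}$)
$\frac{V}{h{\left(n{\left(-6 \right)} \right)}} = - \frac{5681}{\frac{1}{-8 + 0}} = - \frac{5681}{\frac{1}{-8}} = - \frac{5681}{- \frac{1}{8}} = \left(-5681\right) \left(-8\right) = 45448$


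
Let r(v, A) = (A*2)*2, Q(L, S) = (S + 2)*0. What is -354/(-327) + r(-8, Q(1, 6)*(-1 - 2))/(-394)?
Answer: 118/109 ≈ 1.0826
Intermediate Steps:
Q(L, S) = 0 (Q(L, S) = (2 + S)*0 = 0)
r(v, A) = 4*A (r(v, A) = (2*A)*2 = 4*A)
-354/(-327) + r(-8, Q(1, 6)*(-1 - 2))/(-394) = -354/(-327) + (4*(0*(-1 - 2)))/(-394) = -354*(-1/327) + (4*(0*(-3)))*(-1/394) = 118/109 + (4*0)*(-1/394) = 118/109 + 0*(-1/394) = 118/109 + 0 = 118/109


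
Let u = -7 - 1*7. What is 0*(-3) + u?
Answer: -14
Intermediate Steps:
u = -14 (u = -7 - 7 = -14)
0*(-3) + u = 0*(-3) - 14 = 0 - 14 = -14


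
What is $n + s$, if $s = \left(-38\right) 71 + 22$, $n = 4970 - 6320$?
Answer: $-4026$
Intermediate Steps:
$n = -1350$ ($n = 4970 - 6320 = -1350$)
$s = -2676$ ($s = -2698 + 22 = -2676$)
$n + s = -1350 - 2676 = -4026$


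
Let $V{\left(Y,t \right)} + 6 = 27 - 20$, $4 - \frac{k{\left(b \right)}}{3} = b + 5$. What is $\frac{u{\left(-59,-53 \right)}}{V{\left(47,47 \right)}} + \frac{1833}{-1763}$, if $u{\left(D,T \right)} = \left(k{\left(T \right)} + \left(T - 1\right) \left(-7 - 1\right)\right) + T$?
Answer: $\frac{941372}{1763} \approx 533.96$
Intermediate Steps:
$k{\left(b \right)} = -3 - 3 b$ ($k{\left(b \right)} = 12 - 3 \left(b + 5\right) = 12 - 3 \left(5 + b\right) = 12 - \left(15 + 3 b\right) = -3 - 3 b$)
$V{\left(Y,t \right)} = 1$ ($V{\left(Y,t \right)} = -6 + \left(27 - 20\right) = -6 + 7 = 1$)
$u{\left(D,T \right)} = 5 - 10 T$ ($u{\left(D,T \right)} = \left(\left(-3 - 3 T\right) + \left(T - 1\right) \left(-7 - 1\right)\right) + T = \left(\left(-3 - 3 T\right) + \left(-1 + T\right) \left(-8\right)\right) + T = \left(\left(-3 - 3 T\right) - \left(-8 + 8 T\right)\right) + T = \left(5 - 11 T\right) + T = 5 - 10 T$)
$\frac{u{\left(-59,-53 \right)}}{V{\left(47,47 \right)}} + \frac{1833}{-1763} = \frac{5 - -530}{1} + \frac{1833}{-1763} = \left(5 + 530\right) 1 + 1833 \left(- \frac{1}{1763}\right) = 535 \cdot 1 - \frac{1833}{1763} = 535 - \frac{1833}{1763} = \frac{941372}{1763}$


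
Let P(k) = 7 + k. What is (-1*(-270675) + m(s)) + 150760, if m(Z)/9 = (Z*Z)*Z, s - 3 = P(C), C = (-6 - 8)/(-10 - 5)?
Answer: 162449069/375 ≈ 4.3320e+5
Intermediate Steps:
C = 14/15 (C = -14/(-15) = -14*(-1/15) = 14/15 ≈ 0.93333)
s = 164/15 (s = 3 + (7 + 14/15) = 3 + 119/15 = 164/15 ≈ 10.933)
m(Z) = 9*Z**3 (m(Z) = 9*((Z*Z)*Z) = 9*(Z**2*Z) = 9*Z**3)
(-1*(-270675) + m(s)) + 150760 = (-1*(-270675) + 9*(164/15)**3) + 150760 = (270675 + 9*(4410944/3375)) + 150760 = (270675 + 4410944/375) + 150760 = 105914069/375 + 150760 = 162449069/375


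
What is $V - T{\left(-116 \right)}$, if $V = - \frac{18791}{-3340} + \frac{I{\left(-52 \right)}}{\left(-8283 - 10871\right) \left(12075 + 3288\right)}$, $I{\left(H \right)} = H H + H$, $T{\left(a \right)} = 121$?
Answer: $- \frac{18898987313413}{163806348780} \approx -115.37$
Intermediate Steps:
$I{\left(H \right)} = H + H^{2}$ ($I{\left(H \right)} = H^{2} + H = H + H^{2}$)
$V = \frac{921580888967}{163806348780}$ ($V = - \frac{18791}{-3340} + \frac{\left(-52\right) \left(1 - 52\right)}{\left(-8283 - 10871\right) \left(12075 + 3288\right)} = \left(-18791\right) \left(- \frac{1}{3340}\right) + \frac{\left(-52\right) \left(-51\right)}{\left(-19154\right) 15363} = \frac{18791}{3340} + \frac{2652}{-294262902} = \frac{18791}{3340} + 2652 \left(- \frac{1}{294262902}\right) = \frac{18791}{3340} - \frac{442}{49043817} = \frac{921580888967}{163806348780} \approx 5.626$)
$V - T{\left(-116 \right)} = \frac{921580888967}{163806348780} - 121 = - \frac{18898987313413}{163806348780}$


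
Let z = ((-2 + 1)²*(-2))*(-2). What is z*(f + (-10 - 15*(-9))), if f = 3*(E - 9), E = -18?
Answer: 176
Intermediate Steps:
f = -81 (f = 3*(-18 - 9) = 3*(-27) = -81)
z = 4 (z = ((-1)²*(-2))*(-2) = (1*(-2))*(-2) = -2*(-2) = 4)
z*(f + (-10 - 15*(-9))) = 4*(-81 + (-10 - 15*(-9))) = 4*(-81 + (-10 + 135)) = 4*(-81 + 125) = 4*44 = 176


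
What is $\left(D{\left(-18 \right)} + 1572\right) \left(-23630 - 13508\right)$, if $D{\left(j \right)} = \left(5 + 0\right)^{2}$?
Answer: $-59309386$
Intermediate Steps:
$D{\left(j \right)} = 25$ ($D{\left(j \right)} = 5^{2} = 25$)
$\left(D{\left(-18 \right)} + 1572\right) \left(-23630 - 13508\right) = \left(25 + 1572\right) \left(-23630 - 13508\right) = 1597 \left(-37138\right) = -59309386$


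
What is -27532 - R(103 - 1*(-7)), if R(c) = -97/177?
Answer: -4873067/177 ≈ -27531.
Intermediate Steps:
R(c) = -97/177 (R(c) = -97*1/177 = -97/177)
-27532 - R(103 - 1*(-7)) = -27532 - 1*(-97/177) = -27532 + 97/177 = -4873067/177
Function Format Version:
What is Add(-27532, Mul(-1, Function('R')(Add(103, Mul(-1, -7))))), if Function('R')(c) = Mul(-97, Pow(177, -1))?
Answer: Rational(-4873067, 177) ≈ -27531.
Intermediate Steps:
Function('R')(c) = Rational(-97, 177) (Function('R')(c) = Mul(-97, Rational(1, 177)) = Rational(-97, 177))
Add(-27532, Mul(-1, Function('R')(Add(103, Mul(-1, -7))))) = Add(-27532, Mul(-1, Rational(-97, 177))) = Add(-27532, Rational(97, 177)) = Rational(-4873067, 177)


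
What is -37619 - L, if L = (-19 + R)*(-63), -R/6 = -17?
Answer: -32390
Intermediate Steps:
R = 102 (R = -6*(-17) = 102)
L = -5229 (L = (-19 + 102)*(-63) = 83*(-63) = -5229)
-37619 - L = -37619 - 1*(-5229) = -37619 + 5229 = -32390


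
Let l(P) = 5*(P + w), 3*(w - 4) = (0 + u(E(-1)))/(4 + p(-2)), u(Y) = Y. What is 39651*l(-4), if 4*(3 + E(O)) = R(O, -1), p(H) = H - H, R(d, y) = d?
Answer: -859105/16 ≈ -53694.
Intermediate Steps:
p(H) = 0
E(O) = -3 + O/4
w = 179/48 (w = 4 + ((0 + (-3 + (¼)*(-1)))/(4 + 0))/3 = 4 + ((0 + (-3 - ¼))/4)/3 = 4 + ((0 - 13/4)*(¼))/3 = 4 + (-13/4*¼)/3 = 4 + (⅓)*(-13/16) = 4 - 13/48 = 179/48 ≈ 3.7292)
l(P) = 895/48 + 5*P (l(P) = 5*(P + 179/48) = 5*(179/48 + P) = 895/48 + 5*P)
39651*l(-4) = 39651*(895/48 + 5*(-4)) = 39651*(895/48 - 20) = 39651*(-65/48) = -859105/16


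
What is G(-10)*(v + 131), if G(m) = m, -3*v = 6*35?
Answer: -610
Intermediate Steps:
v = -70 (v = -2*35 = -1/3*210 = -70)
G(-10)*(v + 131) = -10*(-70 + 131) = -10*61 = -610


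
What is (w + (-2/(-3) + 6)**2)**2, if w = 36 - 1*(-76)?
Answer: 1982464/81 ≈ 24475.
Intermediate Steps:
w = 112 (w = 36 + 76 = 112)
(w + (-2/(-3) + 6)**2)**2 = (112 + (-2/(-3) + 6)**2)**2 = (112 + (-2*(-1/3) + 6)**2)**2 = (112 + (2/3 + 6)**2)**2 = (112 + (20/3)**2)**2 = (112 + 400/9)**2 = (1408/9)**2 = 1982464/81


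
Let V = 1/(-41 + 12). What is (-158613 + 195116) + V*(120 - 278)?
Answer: 1058745/29 ≈ 36508.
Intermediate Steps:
V = -1/29 (V = 1/(-29) = -1/29 ≈ -0.034483)
(-158613 + 195116) + V*(120 - 278) = (-158613 + 195116) - (120 - 278)/29 = 36503 - 1/29*(-158) = 36503 + 158/29 = 1058745/29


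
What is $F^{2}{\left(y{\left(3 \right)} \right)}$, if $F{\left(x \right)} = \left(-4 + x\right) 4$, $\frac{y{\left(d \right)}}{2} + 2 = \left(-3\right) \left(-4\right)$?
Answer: $4096$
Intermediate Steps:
$y{\left(d \right)} = 20$ ($y{\left(d \right)} = -4 + 2 \left(\left(-3\right) \left(-4\right)\right) = -4 + 2 \cdot 12 = -4 + 24 = 20$)
$F{\left(x \right)} = -16 + 4 x$
$F^{2}{\left(y{\left(3 \right)} \right)} = \left(-16 + 4 \cdot 20\right)^{2} = \left(-16 + 80\right)^{2} = 64^{2} = 4096$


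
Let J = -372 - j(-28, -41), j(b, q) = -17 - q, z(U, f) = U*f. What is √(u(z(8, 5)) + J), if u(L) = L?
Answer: 2*I*√89 ≈ 18.868*I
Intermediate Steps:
J = -396 (J = -372 - (-17 - 1*(-41)) = -372 - (-17 + 41) = -372 - 1*24 = -372 - 24 = -396)
√(u(z(8, 5)) + J) = √(8*5 - 396) = √(40 - 396) = √(-356) = 2*I*√89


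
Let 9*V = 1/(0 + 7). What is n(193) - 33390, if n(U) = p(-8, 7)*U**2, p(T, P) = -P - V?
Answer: -18567628/63 ≈ -2.9472e+5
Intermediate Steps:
V = 1/63 (V = 1/(9*(0 + 7)) = (1/9)/7 = (1/9)*(1/7) = 1/63 ≈ 0.015873)
p(T, P) = -1/63 - P (p(T, P) = -P - 1*1/63 = -P - 1/63 = -1/63 - P)
n(U) = -442*U**2/63 (n(U) = (-1/63 - 1*7)*U**2 = (-1/63 - 7)*U**2 = -442*U**2/63)
n(193) - 33390 = -442/63*193**2 - 33390 = -442/63*37249 - 33390 = -16464058/63 - 33390 = -18567628/63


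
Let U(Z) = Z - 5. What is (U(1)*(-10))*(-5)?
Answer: -200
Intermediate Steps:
U(Z) = -5 + Z
(U(1)*(-10))*(-5) = ((-5 + 1)*(-10))*(-5) = -4*(-10)*(-5) = 40*(-5) = -200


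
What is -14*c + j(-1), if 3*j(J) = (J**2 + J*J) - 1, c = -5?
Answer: 211/3 ≈ 70.333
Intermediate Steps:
j(J) = -1/3 + 2*J**2/3 (j(J) = ((J**2 + J*J) - 1)/3 = ((J**2 + J**2) - 1)/3 = (2*J**2 - 1)/3 = (-1 + 2*J**2)/3 = -1/3 + 2*J**2/3)
-14*c + j(-1) = -14*(-5) + (-1/3 + (2/3)*(-1)**2) = 70 + (-1/3 + (2/3)*1) = 70 + (-1/3 + 2/3) = 70 + 1/3 = 211/3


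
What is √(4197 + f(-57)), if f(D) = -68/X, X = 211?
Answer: √186840289/211 ≈ 64.782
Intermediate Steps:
f(D) = -68/211
√(4197 + f(-57)) = √(4197 - 68/211) = √(885499/211) = √186840289/211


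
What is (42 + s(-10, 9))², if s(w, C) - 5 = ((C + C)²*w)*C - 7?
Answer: 847974400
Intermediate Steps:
s(w, C) = -2 + 4*w*C³ (s(w, C) = 5 + (((C + C)²*w)*C - 7) = 5 + (((2*C)²*w)*C - 7) = 5 + (((4*C²)*w)*C - 7) = 5 + ((4*w*C²)*C - 7) = 5 + (4*w*C³ - 7) = 5 + (-7 + 4*w*C³) = -2 + 4*w*C³)
(42 + s(-10, 9))² = (42 + (-2 + 4*(-10)*9³))² = (42 + (-2 + 4*(-10)*729))² = (42 + (-2 - 29160))² = (42 - 29162)² = (-29120)² = 847974400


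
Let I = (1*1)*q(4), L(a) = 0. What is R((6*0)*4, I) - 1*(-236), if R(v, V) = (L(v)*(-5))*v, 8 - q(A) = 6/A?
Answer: 236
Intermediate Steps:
q(A) = 8 - 6/A
I = 13/2 (I = (1*1)*(8 - 6/4) = 1*(8 - 6*1/4) = 1*(8 - 3/2) = 1*(13/2) = 13/2 ≈ 6.5000)
R(v, V) = 0 (R(v, V) = (0*(-5))*v = 0*v = 0)
R((6*0)*4, I) - 1*(-236) = 0 - 1*(-236) = 0 + 236 = 236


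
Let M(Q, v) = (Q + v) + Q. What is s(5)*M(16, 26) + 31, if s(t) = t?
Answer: 321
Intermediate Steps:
M(Q, v) = v + 2*Q
s(5)*M(16, 26) + 31 = 5*(26 + 2*16) + 31 = 5*(26 + 32) + 31 = 5*58 + 31 = 290 + 31 = 321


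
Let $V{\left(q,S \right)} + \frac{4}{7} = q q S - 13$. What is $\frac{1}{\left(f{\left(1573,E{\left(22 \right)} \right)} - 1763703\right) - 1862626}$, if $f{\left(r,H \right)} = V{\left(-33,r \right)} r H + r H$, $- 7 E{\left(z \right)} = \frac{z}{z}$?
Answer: $- \frac{49}{19039361664} \approx -2.5736 \cdot 10^{-9}$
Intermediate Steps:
$V{\left(q,S \right)} = - \frac{95}{7} + S q^{2}$ ($V{\left(q,S \right)} = - \frac{4}{7} + \left(q q S - 13\right) = - \frac{4}{7} + \left(q^{2} S - 13\right) = - \frac{4}{7} + \left(S q^{2} - 13\right) = - \frac{4}{7} + \left(-13 + S q^{2}\right) = - \frac{95}{7} + S q^{2}$)
$E{\left(z \right)} = - \frac{1}{7}$ ($E{\left(z \right)} = - \frac{z \frac{1}{z}}{7} = \left(- \frac{1}{7}\right) 1 = - \frac{1}{7}$)
$f{\left(r,H \right)} = H r + H r \left(- \frac{95}{7} + 1089 r\right)$ ($f{\left(r,H \right)} = \left(- \frac{95}{7} + r \left(-33\right)^{2}\right) r H + r H = \left(- \frac{95}{7} + r 1089\right) r H + H r = \left(- \frac{95}{7} + 1089 r\right) r H + H r = r \left(- \frac{95}{7} + 1089 r\right) H + H r = H r \left(- \frac{95}{7} + 1089 r\right) + H r = H r + H r \left(- \frac{95}{7} + 1089 r\right)$)
$\frac{1}{\left(f{\left(1573,E{\left(22 \right)} \right)} - 1763703\right) - 1862626} = \frac{1}{\left(\frac{11}{7} \left(- \frac{1}{7}\right) 1573 \left(-8 + 693 \cdot 1573\right) - 1763703\right) - 1862626} = \frac{1}{\left(\frac{11}{7} \left(- \frac{1}{7}\right) 1573 \left(-8 + 1090089\right) - 1763703\right) - 1862626} = \frac{1}{\left(\frac{11}{7} \left(- \frac{1}{7}\right) 1573 \cdot 1090081 - 1763703\right) - 1862626} = \frac{1}{\left(- \frac{18861671543}{49} - 1763703\right) - 1862626} = \frac{1}{- \frac{18948092990}{49} - 1862626} = \frac{1}{- \frac{19039361664}{49}} = - \frac{49}{19039361664}$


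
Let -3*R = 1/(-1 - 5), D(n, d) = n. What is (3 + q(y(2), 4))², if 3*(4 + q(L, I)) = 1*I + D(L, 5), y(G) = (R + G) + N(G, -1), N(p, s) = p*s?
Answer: 361/2916 ≈ 0.12380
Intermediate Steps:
R = 1/18 (R = -1/(3*(-1 - 5)) = -⅓/(-6) = -⅓*(-⅙) = 1/18 ≈ 0.055556)
y(G) = 1/18 (y(G) = (1/18 + G) + G*(-1) = (1/18 + G) - G = 1/18)
q(L, I) = -4 + I/3 + L/3 (q(L, I) = -4 + (1*I + L)/3 = -4 + (I + L)/3 = -4 + (I/3 + L/3) = -4 + I/3 + L/3)
(3 + q(y(2), 4))² = (3 + (-4 + (⅓)*4 + (⅓)*(1/18)))² = (3 + (-4 + 4/3 + 1/54))² = (3 - 143/54)² = (19/54)² = 361/2916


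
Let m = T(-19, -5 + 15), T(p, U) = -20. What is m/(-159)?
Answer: 20/159 ≈ 0.12579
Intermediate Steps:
m = -20
m/(-159) = -20/(-159) = -20*(-1/159) = 20/159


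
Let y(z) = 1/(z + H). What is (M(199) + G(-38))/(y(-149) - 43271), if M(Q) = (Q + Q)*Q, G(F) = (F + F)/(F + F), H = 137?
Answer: -950436/519253 ≈ -1.8304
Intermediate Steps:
G(F) = 1 (G(F) = (2*F)/((2*F)) = (2*F)*(1/(2*F)) = 1)
y(z) = 1/(137 + z) (y(z) = 1/(z + 137) = 1/(137 + z))
M(Q) = 2*Q² (M(Q) = (2*Q)*Q = 2*Q²)
(M(199) + G(-38))/(y(-149) - 43271) = (2*199² + 1)/(1/(137 - 149) - 43271) = (2*39601 + 1)/(1/(-12) - 43271) = (79202 + 1)/(-1/12 - 43271) = 79203/(-519253/12) = 79203*(-12/519253) = -950436/519253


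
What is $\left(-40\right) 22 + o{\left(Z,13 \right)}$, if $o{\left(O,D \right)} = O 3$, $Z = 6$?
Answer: $-862$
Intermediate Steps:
$o{\left(O,D \right)} = 3 O$
$\left(-40\right) 22 + o{\left(Z,13 \right)} = \left(-40\right) 22 + 3 \cdot 6 = -880 + 18 = -862$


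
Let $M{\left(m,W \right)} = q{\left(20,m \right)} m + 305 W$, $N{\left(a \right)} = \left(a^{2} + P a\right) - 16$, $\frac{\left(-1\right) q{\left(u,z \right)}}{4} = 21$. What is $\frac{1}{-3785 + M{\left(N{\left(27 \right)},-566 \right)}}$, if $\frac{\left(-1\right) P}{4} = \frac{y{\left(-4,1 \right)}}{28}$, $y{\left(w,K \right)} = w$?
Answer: $- \frac{1}{237603} \approx -4.2087 \cdot 10^{-6}$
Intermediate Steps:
$q{\left(u,z \right)} = -84$ ($q{\left(u,z \right)} = \left(-4\right) 21 = -84$)
$P = \frac{4}{7}$ ($P = - 4 \left(- \frac{4}{28}\right) = - 4 \left(\left(-4\right) \frac{1}{28}\right) = \left(-4\right) \left(- \frac{1}{7}\right) = \frac{4}{7} \approx 0.57143$)
$N{\left(a \right)} = -16 + a^{2} + \frac{4 a}{7}$ ($N{\left(a \right)} = \left(a^{2} + \frac{4 a}{7}\right) - 16 = -16 + a^{2} + \frac{4 a}{7}$)
$M{\left(m,W \right)} = - 84 m + 305 W$
$\frac{1}{-3785 + M{\left(N{\left(27 \right)},-566 \right)}} = \frac{1}{-3785 - \left(172630 + 84 \left(-16 + 27^{2} + \frac{4}{7} \cdot 27\right)\right)} = \frac{1}{-3785 - \left(172630 + 84 \left(-16 + 729 + \frac{108}{7}\right)\right)} = \frac{1}{-3785 - 233818} = \frac{1}{-237603} = - \frac{1}{237603}$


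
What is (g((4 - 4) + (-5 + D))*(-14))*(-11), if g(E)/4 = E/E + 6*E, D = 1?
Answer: -14168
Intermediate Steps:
g(E) = 4 + 24*E (g(E) = 4*(E/E + 6*E) = 4*(1 + 6*E) = 4 + 24*E)
(g((4 - 4) + (-5 + D))*(-14))*(-11) = ((4 + 24*((4 - 4) + (-5 + 1)))*(-14))*(-11) = ((4 + 24*(0 - 4))*(-14))*(-11) = ((4 + 24*(-4))*(-14))*(-11) = ((4 - 96)*(-14))*(-11) = -92*(-14)*(-11) = 1288*(-11) = -14168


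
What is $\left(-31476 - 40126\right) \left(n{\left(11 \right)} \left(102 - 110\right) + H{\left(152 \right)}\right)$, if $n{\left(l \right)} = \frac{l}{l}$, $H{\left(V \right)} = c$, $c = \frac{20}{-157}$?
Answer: $\frac{91364152}{157} \approx 5.8194 \cdot 10^{5}$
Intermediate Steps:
$c = - \frac{20}{157}$ ($c = 20 \left(- \frac{1}{157}\right) = - \frac{20}{157} \approx -0.12739$)
$H{\left(V \right)} = - \frac{20}{157}$
$n{\left(l \right)} = 1$
$\left(-31476 - 40126\right) \left(n{\left(11 \right)} \left(102 - 110\right) + H{\left(152 \right)}\right) = \left(-31476 - 40126\right) \left(1 \left(102 - 110\right) - \frac{20}{157}\right) = - 71602 \left(1 \left(-8\right) - \frac{20}{157}\right) = - 71602 \left(-8 - \frac{20}{157}\right) = \left(-71602\right) \left(- \frac{1276}{157}\right) = \frac{91364152}{157}$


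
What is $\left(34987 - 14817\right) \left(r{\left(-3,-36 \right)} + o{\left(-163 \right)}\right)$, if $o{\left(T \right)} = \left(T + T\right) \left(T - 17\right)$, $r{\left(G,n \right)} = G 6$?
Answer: $1183212540$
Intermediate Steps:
$r{\left(G,n \right)} = 6 G$
$o{\left(T \right)} = 2 T \left(-17 + T\right)$
$\left(34987 - 14817\right) \left(r{\left(-3,-36 \right)} + o{\left(-163 \right)}\right) = \left(34987 - 14817\right) \left(6 \left(-3\right) + 2 \left(-163\right) \left(-17 - 163\right)\right) = 20170 \left(-18 + 2 \left(-163\right) \left(-180\right)\right) = 20170 \left(-18 + 58680\right) = 20170 \cdot 58662 = 1183212540$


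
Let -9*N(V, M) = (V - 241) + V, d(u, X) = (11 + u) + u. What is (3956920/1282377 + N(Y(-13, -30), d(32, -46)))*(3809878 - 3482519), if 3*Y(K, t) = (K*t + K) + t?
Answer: 15716044341169/11541393 ≈ 1.3617e+6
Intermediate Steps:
d(u, X) = 11 + 2*u
Y(K, t) = K/3 + t/3 + K*t/3 (Y(K, t) = ((K*t + K) + t)/3 = ((K + K*t) + t)/3 = (K + t + K*t)/3 = K/3 + t/3 + K*t/3)
N(V, M) = 241/9 - 2*V/9 (N(V, M) = -((V - 241) + V)/9 = -((-241 + V) + V)/9 = -(-241 + 2*V)/9 = 241/9 - 2*V/9)
(3956920/1282377 + N(Y(-13, -30), d(32, -46)))*(3809878 - 3482519) = (3956920/1282377 + (241/9 - 2*((⅓)*(-13) + (⅓)*(-30) + (⅓)*(-13)*(-30))/9))*(3809878 - 3482519) = (3956920*(1/1282377) + (241/9 - 2*(-13/3 - 10 + 130)/9))*327359 = (3956920/1282377 + (241/9 - 2/9*347/3))*327359 = (3956920/1282377 + (241/9 - 694/27))*327359 = (3956920/1282377 + 29/27)*327359 = (48008591/11541393)*327359 = 15716044341169/11541393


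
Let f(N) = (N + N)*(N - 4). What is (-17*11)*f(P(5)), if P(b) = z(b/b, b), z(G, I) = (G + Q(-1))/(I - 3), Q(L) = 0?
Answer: 1309/2 ≈ 654.50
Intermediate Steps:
z(G, I) = G/(-3 + I) (z(G, I) = (G + 0)/(I - 3) = G/(-3 + I))
P(b) = 1/(-3 + b) (P(b) = (b/b)/(-3 + b) = 1/(-3 + b))
f(N) = 2*N*(-4 + N) (f(N) = (2*N)*(-4 + N) = 2*N*(-4 + N))
(-17*11)*f(P(5)) = (-17*11)*(2*(-4 + 1/(-3 + 5))/(-3 + 5)) = -374*(-4 + 1/2)/2 = -374*(-4 + ½)/2 = -374*(-7)/(2*2) = -187*(-7/2) = 1309/2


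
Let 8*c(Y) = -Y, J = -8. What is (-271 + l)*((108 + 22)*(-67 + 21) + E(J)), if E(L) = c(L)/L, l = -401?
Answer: 4018644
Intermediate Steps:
c(Y) = -Y/8 (c(Y) = (-Y)/8 = -Y/8)
E(L) = -⅛ (E(L) = (-L/8)/L = -⅛)
(-271 + l)*((108 + 22)*(-67 + 21) + E(J)) = (-271 - 401)*((108 + 22)*(-67 + 21) - ⅛) = -672*(130*(-46) - ⅛) = -672*(-5980 - ⅛) = -672*(-47841/8) = 4018644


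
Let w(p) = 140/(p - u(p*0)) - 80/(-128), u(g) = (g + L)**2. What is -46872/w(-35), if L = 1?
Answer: 3374784/235 ≈ 14361.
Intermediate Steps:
u(g) = (1 + g)**2 (u(g) = (g + 1)**2 = (1 + g)**2)
w(p) = 5/8 + 140/(-1 + p) (w(p) = 140/(p - (1 + p*0)**2) - 80/(-128) = 140/(p - (1 + 0)**2) - 80*(-1/128) = 140/(p - 1*1**2) + 5/8 = 140/(p - 1*1) + 5/8 = 140/(p - 1) + 5/8 = 140/(-1 + p) + 5/8 = 5/8 + 140/(-1 + p))
-46872/w(-35) = -46872*8*(-1 - 35)/(5*(223 - 35)) = -46872/((5/8)*188/(-36)) = -46872/((5/8)*(-1/36)*188) = -46872/(-235/72) = -46872*(-72/235) = 3374784/235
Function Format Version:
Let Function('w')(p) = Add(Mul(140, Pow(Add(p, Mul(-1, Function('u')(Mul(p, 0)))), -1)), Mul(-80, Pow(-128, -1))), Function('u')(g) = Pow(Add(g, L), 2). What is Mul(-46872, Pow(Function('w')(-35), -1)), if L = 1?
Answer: Rational(3374784, 235) ≈ 14361.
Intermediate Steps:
Function('u')(g) = Pow(Add(1, g), 2) (Function('u')(g) = Pow(Add(g, 1), 2) = Pow(Add(1, g), 2))
Function('w')(p) = Add(Rational(5, 8), Mul(140, Pow(Add(-1, p), -1))) (Function('w')(p) = Add(Mul(140, Pow(Add(p, Mul(-1, Pow(Add(1, Mul(p, 0)), 2))), -1)), Mul(-80, Pow(-128, -1))) = Add(Mul(140, Pow(Add(p, Mul(-1, Pow(Add(1, 0), 2))), -1)), Mul(-80, Rational(-1, 128))) = Add(Mul(140, Pow(Add(p, Mul(-1, Pow(1, 2))), -1)), Rational(5, 8)) = Add(Mul(140, Pow(Add(p, Mul(-1, 1)), -1)), Rational(5, 8)) = Add(Mul(140, Pow(Add(p, -1), -1)), Rational(5, 8)) = Add(Mul(140, Pow(Add(-1, p), -1)), Rational(5, 8)) = Add(Rational(5, 8), Mul(140, Pow(Add(-1, p), -1))))
Mul(-46872, Pow(Function('w')(-35), -1)) = Mul(-46872, Pow(Mul(Rational(5, 8), Pow(Add(-1, -35), -1), Add(223, -35)), -1)) = Mul(-46872, Pow(Mul(Rational(5, 8), Pow(-36, -1), 188), -1)) = Mul(-46872, Pow(Mul(Rational(5, 8), Rational(-1, 36), 188), -1)) = Mul(-46872, Pow(Rational(-235, 72), -1)) = Mul(-46872, Rational(-72, 235)) = Rational(3374784, 235)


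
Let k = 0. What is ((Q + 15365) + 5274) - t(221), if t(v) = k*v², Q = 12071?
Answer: 32710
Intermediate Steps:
t(v) = 0 (t(v) = 0*v² = 0)
((Q + 15365) + 5274) - t(221) = ((12071 + 15365) + 5274) - 1*0 = (27436 + 5274) + 0 = 32710 + 0 = 32710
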